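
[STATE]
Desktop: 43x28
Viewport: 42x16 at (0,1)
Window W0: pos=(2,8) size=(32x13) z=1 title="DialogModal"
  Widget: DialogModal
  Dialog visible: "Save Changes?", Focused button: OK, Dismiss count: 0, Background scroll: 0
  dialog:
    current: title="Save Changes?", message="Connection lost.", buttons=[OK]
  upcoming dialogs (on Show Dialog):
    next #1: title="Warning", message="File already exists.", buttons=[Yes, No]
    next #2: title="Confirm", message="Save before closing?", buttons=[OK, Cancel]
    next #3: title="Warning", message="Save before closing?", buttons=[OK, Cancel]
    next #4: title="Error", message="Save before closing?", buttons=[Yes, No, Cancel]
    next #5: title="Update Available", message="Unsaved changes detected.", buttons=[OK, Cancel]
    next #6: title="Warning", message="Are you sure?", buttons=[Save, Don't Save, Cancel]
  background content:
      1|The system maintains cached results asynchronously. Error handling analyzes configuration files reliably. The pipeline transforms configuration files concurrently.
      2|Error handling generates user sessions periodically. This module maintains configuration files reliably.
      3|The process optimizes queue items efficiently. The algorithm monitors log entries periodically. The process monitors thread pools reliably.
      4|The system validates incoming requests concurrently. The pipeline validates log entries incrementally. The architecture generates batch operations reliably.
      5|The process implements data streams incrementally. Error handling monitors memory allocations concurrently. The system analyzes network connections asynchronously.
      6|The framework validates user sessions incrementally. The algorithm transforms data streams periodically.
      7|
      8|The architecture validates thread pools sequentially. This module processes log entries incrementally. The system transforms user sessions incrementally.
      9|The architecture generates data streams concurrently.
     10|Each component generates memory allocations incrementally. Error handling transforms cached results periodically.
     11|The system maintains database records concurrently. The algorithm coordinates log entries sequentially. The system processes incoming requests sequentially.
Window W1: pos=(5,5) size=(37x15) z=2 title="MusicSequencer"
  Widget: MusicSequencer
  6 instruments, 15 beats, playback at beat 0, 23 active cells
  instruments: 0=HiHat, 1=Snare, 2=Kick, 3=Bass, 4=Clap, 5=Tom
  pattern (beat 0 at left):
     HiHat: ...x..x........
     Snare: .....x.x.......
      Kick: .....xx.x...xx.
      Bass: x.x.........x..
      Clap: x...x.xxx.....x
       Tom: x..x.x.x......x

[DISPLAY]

                                          
                                          
                                          
                                          
     ┏━━━━━━━━━━━━━━━━━━━━━━━━━━━━━━━━━━━┓
     ┃ MusicSequencer                    ┃
     ┠───────────────────────────────────┨
  ┏━━┃      ▼12345678901234              ┃
  ┃ D┃ HiHat···█··█········              ┃
  ┠──┃ Snare·····█·█·······              ┃
  ┃Th┃  Kick·····██·█···██·              ┃
  ┃Er┃  Bass█·█·········█··              ┃
  ┃Th┃  Clap█···█·███·····█              ┃
  ┃Th┃   Tom█··█·█·█······█              ┃
  ┃Th┃                                   ┃
  ┃Th┃                                   ┃


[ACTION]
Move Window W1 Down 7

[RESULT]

                                          
                                          
                                          
                                          
                                          
                                          
                                          
  ┏━━━━━━━━━━━━━━━━━━━━━━━━━━━━━━┓        
  ┃ DialogModal                  ┃        
  ┠──────────────────────────────┨        
  ┃The system maintains cached re┃        
  ┃Er┏━━━━━━━━━━━━━━━━━━━━━━━━━━━━━━━━━━━┓
  ┃Th┃ MusicSequencer                    ┃
  ┃Th┠───────────────────────────────────┨
  ┃Th┃      ▼12345678901234              ┃
  ┃Th┃ HiHat···█··█········              ┃


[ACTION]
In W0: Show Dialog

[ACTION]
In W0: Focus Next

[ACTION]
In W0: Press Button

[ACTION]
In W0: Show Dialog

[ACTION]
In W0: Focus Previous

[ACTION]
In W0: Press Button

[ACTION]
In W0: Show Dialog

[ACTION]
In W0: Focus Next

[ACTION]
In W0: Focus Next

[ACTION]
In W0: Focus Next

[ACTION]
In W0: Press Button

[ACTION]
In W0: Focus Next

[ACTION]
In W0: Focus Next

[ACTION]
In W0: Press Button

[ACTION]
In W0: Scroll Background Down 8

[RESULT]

                                          
                                          
                                          
                                          
                                          
                                          
                                          
  ┏━━━━━━━━━━━━━━━━━━━━━━━━━━━━━━┓        
  ┃ DialogModal                  ┃        
  ┠──────────────────────────────┨        
  ┃The architecture generates dat┃        
  ┃Ea┏━━━━━━━━━━━━━━━━━━━━━━━━━━━━━━━━━━━┓
  ┃Th┃ MusicSequencer                    ┃
  ┃  ┠───────────────────────────────────┨
  ┃  ┃      ▼12345678901234              ┃
  ┃  ┃ HiHat···█··█········              ┃


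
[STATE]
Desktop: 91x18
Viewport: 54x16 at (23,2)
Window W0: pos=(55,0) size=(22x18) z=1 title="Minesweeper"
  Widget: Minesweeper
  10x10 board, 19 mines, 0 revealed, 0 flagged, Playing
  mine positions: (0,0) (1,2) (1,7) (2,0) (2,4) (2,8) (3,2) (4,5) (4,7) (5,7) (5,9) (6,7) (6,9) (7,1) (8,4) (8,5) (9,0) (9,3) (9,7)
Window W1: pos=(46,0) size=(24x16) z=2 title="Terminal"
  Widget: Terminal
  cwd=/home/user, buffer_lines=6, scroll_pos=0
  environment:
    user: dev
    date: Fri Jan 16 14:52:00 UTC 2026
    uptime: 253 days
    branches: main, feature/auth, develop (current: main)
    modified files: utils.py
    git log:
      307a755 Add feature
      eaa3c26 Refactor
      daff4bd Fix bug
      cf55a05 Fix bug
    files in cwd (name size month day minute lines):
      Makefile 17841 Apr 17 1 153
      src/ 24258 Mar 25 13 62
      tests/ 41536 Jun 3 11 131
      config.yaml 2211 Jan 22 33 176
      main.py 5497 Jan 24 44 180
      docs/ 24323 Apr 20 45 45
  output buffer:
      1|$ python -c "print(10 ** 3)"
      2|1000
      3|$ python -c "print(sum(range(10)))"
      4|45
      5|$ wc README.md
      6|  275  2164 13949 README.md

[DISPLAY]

                       ┠──────────────────────┨──────┨
                       ┃$ python -c "print(10 ┃      ┃
                       ┃1000                  ┃      ┃
                       ┃$ python -c "print(sum┃      ┃
                       ┃45                    ┃      ┃
                       ┃$ wc README.md        ┃      ┃
                       ┃  275  2164 13949 READ┃      ┃
                       ┃$ █                   ┃      ┃
                       ┃                      ┃      ┃
                       ┃                      ┃      ┃
                       ┃                      ┃      ┃
                       ┃                      ┃      ┃
                       ┃                      ┃      ┃
                       ┗━━━━━━━━━━━━━━━━━━━━━━┛      ┃
                                ┃                    ┃
                                ┗━━━━━━━━━━━━━━━━━━━━┛


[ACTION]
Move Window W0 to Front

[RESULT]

                       ┠────────┠────────────────────┨
                       ┃$ python┃■■■■■■■■■■          ┃
                       ┃1000    ┃■■■■■■■■■■          ┃
                       ┃$ python┃■■■■■■■■■■          ┃
                       ┃45      ┃■■■■■■■■■■          ┃
                       ┃$ wc REA┃■■■■■■■■■■          ┃
                       ┃  275  2┃■■■■■■■■■■          ┃
                       ┃$ █     ┃■■■■■■■■■■          ┃
                       ┃        ┃■■■■■■■■■■          ┃
                       ┃        ┃■■■■■■■■■■          ┃
                       ┃        ┃■■■■■■■■■■          ┃
                       ┃        ┃                    ┃
                       ┃        ┃                    ┃
                       ┗━━━━━━━━┃                    ┃
                                ┃                    ┃
                                ┗━━━━━━━━━━━━━━━━━━━━┛


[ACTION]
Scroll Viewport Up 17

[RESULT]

                       ┏━━━━━━━━┏━━━━━━━━━━━━━━━━━━━━┓
                       ┃ Termina┃ Minesweeper        ┃
                       ┠────────┠────────────────────┨
                       ┃$ python┃■■■■■■■■■■          ┃
                       ┃1000    ┃■■■■■■■■■■          ┃
                       ┃$ python┃■■■■■■■■■■          ┃
                       ┃45      ┃■■■■■■■■■■          ┃
                       ┃$ wc REA┃■■■■■■■■■■          ┃
                       ┃  275  2┃■■■■■■■■■■          ┃
                       ┃$ █     ┃■■■■■■■■■■          ┃
                       ┃        ┃■■■■■■■■■■          ┃
                       ┃        ┃■■■■■■■■■■          ┃
                       ┃        ┃■■■■■■■■■■          ┃
                       ┃        ┃                    ┃
                       ┃        ┃                    ┃
                       ┗━━━━━━━━┃                    ┃


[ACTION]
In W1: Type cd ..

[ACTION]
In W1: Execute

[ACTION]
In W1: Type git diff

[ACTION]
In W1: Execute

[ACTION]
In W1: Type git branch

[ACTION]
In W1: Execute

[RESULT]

                       ┏━━━━━━━━┏━━━━━━━━━━━━━━━━━━━━┓
                       ┃ Termina┃ Minesweeper        ┃
                       ┠────────┠────────────────────┨
                       ┃$ git di┃■■■■■■■■■■          ┃
                       ┃diff --g┃■■■■■■■■■■          ┃
                       ┃--- a/ma┃■■■■■■■■■■          ┃
                       ┃+++ b/ma┃■■■■■■■■■■          ┃
                       ┃@@ -1,3 ┃■■■■■■■■■■          ┃
                       ┃+# updat┃■■■■■■■■■■          ┃
                       ┃ import ┃■■■■■■■■■■          ┃
                       ┃$ git br┃■■■■■■■■■■          ┃
                       ┃* main  ┃■■■■■■■■■■          ┃
                       ┃  featur┃■■■■■■■■■■          ┃
                       ┃  develo┃                    ┃
                       ┃$ █     ┃                    ┃
                       ┗━━━━━━━━┃                    ┃


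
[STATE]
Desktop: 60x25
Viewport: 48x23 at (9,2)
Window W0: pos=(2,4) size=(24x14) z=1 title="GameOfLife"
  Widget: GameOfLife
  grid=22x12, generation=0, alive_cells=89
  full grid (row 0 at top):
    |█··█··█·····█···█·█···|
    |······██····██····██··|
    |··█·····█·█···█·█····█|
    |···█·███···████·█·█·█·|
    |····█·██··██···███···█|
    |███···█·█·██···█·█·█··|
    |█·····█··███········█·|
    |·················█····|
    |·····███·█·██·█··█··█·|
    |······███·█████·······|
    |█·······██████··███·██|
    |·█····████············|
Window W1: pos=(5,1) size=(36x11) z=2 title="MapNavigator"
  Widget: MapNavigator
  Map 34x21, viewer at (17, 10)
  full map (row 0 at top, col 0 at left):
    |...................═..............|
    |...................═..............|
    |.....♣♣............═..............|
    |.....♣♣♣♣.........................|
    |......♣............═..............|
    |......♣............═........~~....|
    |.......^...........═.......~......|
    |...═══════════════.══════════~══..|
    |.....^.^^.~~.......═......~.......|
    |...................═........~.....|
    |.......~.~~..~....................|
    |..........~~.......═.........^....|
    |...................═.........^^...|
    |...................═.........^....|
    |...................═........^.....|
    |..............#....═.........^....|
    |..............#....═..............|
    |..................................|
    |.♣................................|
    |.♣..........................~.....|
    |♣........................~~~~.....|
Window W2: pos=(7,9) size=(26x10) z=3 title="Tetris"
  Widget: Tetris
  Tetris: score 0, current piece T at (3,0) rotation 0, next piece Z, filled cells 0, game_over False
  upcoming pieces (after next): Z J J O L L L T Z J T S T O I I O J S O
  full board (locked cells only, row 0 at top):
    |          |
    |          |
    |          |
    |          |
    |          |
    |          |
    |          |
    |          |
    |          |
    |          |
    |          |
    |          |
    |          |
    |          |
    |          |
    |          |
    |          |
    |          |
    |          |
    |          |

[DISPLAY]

pNavigator                     ┃                
───────────────────────────────┨                
═══════════════.══════════~══..┃                
..^.^^.~~.......═......~.......┃                
................═........~.....┃                
....~.~~..~...@................┃                
.......~~.......═.........^....┃                
━━━━━━━━━━━━━━━━━━━━━━━┓..^^...┃                
Tetris                 ┃..^....┃                
───────────────────────┨━━━━━━━┛                
         │Next:        ┃                        
         │▓▓           ┃                        
         │ ▓▓          ┃                        
         │             ┃                        
         │             ┃                        
         │             ┃                        
━━━━━━━━━━━━━━━━━━━━━━━┛                        
                                                
                                                
                                                
                                                
                                                
                                                


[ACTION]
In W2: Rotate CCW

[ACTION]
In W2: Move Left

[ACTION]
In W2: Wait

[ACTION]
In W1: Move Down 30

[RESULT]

pNavigator                     ┃                
───────────────────────────────┨                
...............................┃                
...............................┃                
.........................~.....┃                
..............@.......~~~~.....┃                
                               ┃                
━━━━━━━━━━━━━━━━━━━━━━━┓       ┃                
Tetris                 ┃       ┃                
───────────────────────┨━━━━━━━┛                
         │Next:        ┃                        
         │▓▓           ┃                        
         │ ▓▓          ┃                        
         │             ┃                        
         │             ┃                        
         │             ┃                        
━━━━━━━━━━━━━━━━━━━━━━━┛                        
                                                
                                                
                                                
                                                
                                                
                                                


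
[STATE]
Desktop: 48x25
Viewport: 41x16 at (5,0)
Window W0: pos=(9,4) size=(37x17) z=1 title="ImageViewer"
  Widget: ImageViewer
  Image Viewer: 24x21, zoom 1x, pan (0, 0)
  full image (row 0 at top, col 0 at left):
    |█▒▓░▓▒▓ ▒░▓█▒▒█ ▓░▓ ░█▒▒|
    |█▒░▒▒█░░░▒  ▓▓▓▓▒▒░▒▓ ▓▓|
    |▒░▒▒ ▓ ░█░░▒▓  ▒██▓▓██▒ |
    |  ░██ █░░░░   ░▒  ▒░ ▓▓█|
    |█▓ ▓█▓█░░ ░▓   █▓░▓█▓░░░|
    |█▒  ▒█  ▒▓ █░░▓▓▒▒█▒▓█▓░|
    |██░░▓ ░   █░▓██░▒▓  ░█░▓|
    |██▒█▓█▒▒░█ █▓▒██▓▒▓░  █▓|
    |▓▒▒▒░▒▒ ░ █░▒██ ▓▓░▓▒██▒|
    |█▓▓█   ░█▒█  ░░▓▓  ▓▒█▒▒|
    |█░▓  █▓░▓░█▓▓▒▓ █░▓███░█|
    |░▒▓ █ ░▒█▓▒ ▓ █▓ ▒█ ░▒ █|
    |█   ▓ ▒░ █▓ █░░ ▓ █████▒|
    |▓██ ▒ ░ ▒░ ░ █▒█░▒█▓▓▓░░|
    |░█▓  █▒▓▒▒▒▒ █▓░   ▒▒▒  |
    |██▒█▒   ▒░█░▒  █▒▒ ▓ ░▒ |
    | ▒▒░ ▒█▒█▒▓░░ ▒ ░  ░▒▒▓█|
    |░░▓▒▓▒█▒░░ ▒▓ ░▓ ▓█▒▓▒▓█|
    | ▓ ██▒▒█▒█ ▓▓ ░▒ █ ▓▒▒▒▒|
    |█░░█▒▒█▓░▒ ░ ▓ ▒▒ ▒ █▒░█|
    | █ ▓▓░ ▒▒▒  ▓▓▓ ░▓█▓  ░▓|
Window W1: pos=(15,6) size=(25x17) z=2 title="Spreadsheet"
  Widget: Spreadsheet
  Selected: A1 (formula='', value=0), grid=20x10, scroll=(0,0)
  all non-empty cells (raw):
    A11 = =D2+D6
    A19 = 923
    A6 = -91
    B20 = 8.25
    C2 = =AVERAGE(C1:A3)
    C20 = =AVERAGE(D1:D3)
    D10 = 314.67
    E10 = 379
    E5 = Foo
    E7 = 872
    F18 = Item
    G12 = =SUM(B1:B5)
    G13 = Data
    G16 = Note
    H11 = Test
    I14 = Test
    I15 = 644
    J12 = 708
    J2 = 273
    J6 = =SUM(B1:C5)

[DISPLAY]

                                         
                                         
                                         
                                         
    ┏━━━━━━━━━━━━━━━━━━━━━━━━━━━━━━━━━━━┓
    ┃ ImageViewer                       ┃
    ┠─────┏━━━━━━━━━━━━━━━━━━━━━━━┓─────┨
    ┃█▒▓░▓┃ Spreadsheet           ┃     ┃
    ┃█▒░▒▒┠───────────────────────┨     ┃
    ┃▒░▒▒ ┃A1:                    ┃     ┃
    ┃  ░██┃       A       B       ┃     ┃
    ┃█▓ ▓█┃-----------------------┃     ┃
    ┃█▒  ▒┃  1      [0]       0   ┃     ┃
    ┃██░░▓┃  2        0       0#CI┃     ┃
    ┃██▒█▓┃  3        0       0   ┃     ┃
    ┃▓▒▒▒░┃  4        0       0   ┃     ┃


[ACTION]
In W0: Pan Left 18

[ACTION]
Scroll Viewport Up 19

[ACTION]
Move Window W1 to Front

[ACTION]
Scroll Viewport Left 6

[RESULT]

                                         
                                         
                                         
                                         
         ┏━━━━━━━━━━━━━━━━━━━━━━━━━━━━━━━
         ┃ ImageViewer                   
         ┠─────┏━━━━━━━━━━━━━━━━━━━━━━━┓─
         ┃█▒▓░▓┃ Spreadsheet           ┃ 
         ┃█▒░▒▒┠───────────────────────┨ 
         ┃▒░▒▒ ┃A1:                    ┃ 
         ┃  ░██┃       A       B       ┃ 
         ┃█▓ ▓█┃-----------------------┃ 
         ┃█▒  ▒┃  1      [0]       0   ┃ 
         ┃██░░▓┃  2        0       0#CI┃ 
         ┃██▒█▓┃  3        0       0   ┃ 
         ┃▓▒▒▒░┃  4        0       0   ┃ 


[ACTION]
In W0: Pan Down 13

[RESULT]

                                         
                                         
                                         
                                         
         ┏━━━━━━━━━━━━━━━━━━━━━━━━━━━━━━━
         ┃ ImageViewer                   
         ┠─────┏━━━━━━━━━━━━━━━━━━━━━━━┓─
         ┃▓██ ▒┃ Spreadsheet           ┃ 
         ┃░█▓  ┠───────────────────────┨ 
         ┃██▒█▒┃A1:                    ┃ 
         ┃ ▒▒░ ┃       A       B       ┃ 
         ┃░░▓▒▓┃-----------------------┃ 
         ┃ ▓ ██┃  1      [0]       0   ┃ 
         ┃█░░█▒┃  2        0       0#CI┃ 
         ┃ █ ▓▓┃  3        0       0   ┃ 
         ┃     ┃  4        0       0   ┃ 


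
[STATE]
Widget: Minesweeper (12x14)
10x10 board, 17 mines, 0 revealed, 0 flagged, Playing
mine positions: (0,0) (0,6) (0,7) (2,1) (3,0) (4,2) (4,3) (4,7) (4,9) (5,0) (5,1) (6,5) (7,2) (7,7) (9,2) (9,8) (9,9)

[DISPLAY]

■■■■■■■■■■  
■■■■■■■■■■  
■■■■■■■■■■  
■■■■■■■■■■  
■■■■■■■■■■  
■■■■■■■■■■  
■■■■■■■■■■  
■■■■■■■■■■  
■■■■■■■■■■  
■■■■■■■■■■  
            
            
            
            


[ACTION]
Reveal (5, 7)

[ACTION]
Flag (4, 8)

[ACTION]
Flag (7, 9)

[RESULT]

■■■■■■■■■■  
■■■■■■■■■■  
■■■■■■■■■■  
■■■■■■■■■■  
■■■■■■■■⚑■  
■■■■■■■1■■  
■■■■■■■■■■  
■■■■■■■■■⚑  
■■■■■■■■■■  
■■■■■■■■■■  
            
            
            
            


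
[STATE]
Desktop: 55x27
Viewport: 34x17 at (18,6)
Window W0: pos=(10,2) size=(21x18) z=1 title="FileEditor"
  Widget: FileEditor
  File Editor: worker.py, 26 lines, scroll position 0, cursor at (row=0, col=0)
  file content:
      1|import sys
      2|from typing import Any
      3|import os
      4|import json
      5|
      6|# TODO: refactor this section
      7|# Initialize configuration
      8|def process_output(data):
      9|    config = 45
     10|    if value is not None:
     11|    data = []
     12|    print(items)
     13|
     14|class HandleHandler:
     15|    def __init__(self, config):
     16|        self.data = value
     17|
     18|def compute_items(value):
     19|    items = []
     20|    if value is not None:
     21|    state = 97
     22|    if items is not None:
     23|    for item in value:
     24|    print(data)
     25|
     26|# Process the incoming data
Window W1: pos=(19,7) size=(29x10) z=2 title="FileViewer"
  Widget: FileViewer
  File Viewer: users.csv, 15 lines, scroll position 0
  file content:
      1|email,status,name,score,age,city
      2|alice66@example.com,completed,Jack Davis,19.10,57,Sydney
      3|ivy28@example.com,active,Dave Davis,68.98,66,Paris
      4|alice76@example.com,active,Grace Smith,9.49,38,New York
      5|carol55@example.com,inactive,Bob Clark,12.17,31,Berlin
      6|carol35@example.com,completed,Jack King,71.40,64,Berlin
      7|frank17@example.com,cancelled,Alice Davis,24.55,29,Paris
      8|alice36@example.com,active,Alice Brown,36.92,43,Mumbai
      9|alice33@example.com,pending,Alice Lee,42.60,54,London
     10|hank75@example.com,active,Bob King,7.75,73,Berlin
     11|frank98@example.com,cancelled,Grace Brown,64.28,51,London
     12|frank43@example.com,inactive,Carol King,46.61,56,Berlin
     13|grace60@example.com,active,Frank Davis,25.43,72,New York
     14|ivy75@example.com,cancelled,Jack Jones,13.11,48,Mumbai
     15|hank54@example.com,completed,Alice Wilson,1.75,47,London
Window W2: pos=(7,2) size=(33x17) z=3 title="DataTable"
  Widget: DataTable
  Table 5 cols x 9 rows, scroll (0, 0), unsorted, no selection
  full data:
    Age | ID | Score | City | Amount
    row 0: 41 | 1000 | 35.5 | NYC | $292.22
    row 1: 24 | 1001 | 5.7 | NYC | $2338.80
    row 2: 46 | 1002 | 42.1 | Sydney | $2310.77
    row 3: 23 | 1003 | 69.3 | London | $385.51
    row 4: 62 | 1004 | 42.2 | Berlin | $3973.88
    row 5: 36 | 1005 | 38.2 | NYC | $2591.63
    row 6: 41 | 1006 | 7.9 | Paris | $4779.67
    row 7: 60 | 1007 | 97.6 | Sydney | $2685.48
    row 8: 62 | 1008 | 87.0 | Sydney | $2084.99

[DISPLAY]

────┼──────┼──────── ┃            
5.5 │NYC   │$292.22  ┃━━━━━━━┓    
.7  │NYC   │$2338.80 ┃       ┃    
2.1 │Sydney│$2310.77 ┃───────┨    
9.3 │London│$385.51  ┃ore,ag▲┃    
2.2 │Berlin│$3973.88 ┃comple█┃    
8.2 │NYC   │$2591.63 ┃tive,D░┃    
.9  │Paris │$4779.67 ┃active░┃    
7.6 │Sydney│$2685.48 ┃inacti░┃    
7.0 │Sydney│$2084.99 ┃comple▼┃    
                     ┃━━━━━━━┛    
                     ┃            
━━━━━━━━━━━━━━━━━━━━━┛            
━━━━━━━━━━━━┛                     
                                  
                                  
                                  


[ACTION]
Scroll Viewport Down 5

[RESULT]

9.3 │London│$385.51  ┃ore,ag▲┃    
2.2 │Berlin│$3973.88 ┃comple█┃    
8.2 │NYC   │$2591.63 ┃tive,D░┃    
.9  │Paris │$4779.67 ┃active░┃    
7.6 │Sydney│$2685.48 ┃inacti░┃    
7.0 │Sydney│$2084.99 ┃comple▼┃    
                     ┃━━━━━━━┛    
                     ┃            
━━━━━━━━━━━━━━━━━━━━━┛            
━━━━━━━━━━━━┛                     
                                  
                                  
                                  
                                  
                                  
                                  
                                  


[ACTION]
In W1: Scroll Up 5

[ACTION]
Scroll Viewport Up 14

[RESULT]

                                  
                                  
━━━━━━━━━━━━━━━━━━━━━┓            
                     ┃            
─────────────────────┨            
core│City  │Amount   ┃            
────┼──────┼──────── ┃            
5.5 │NYC   │$292.22  ┃━━━━━━━┓    
.7  │NYC   │$2338.80 ┃       ┃    
2.1 │Sydney│$2310.77 ┃───────┨    
9.3 │London│$385.51  ┃ore,ag▲┃    
2.2 │Berlin│$3973.88 ┃comple█┃    
8.2 │NYC   │$2591.63 ┃tive,D░┃    
.9  │Paris │$4779.67 ┃active░┃    
7.6 │Sydney│$2685.48 ┃inacti░┃    
7.0 │Sydney│$2084.99 ┃comple▼┃    
                     ┃━━━━━━━┛    


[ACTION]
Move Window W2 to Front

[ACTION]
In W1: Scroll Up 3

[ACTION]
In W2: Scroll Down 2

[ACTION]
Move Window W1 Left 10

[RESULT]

                                  
                                  
━━━━━━━━━━━━━━━━━━━━━┓            
                     ┃            
─────────────────────┨            
core│City  │Amount   ┃            
────┼──────┼──────── ┃            
5.5 │NYC   │$292.22  ┃            
.7  │NYC   │$2338.80 ┃            
2.1 │Sydney│$2310.77 ┃            
9.3 │London│$385.51  ┃            
2.2 │Berlin│$3973.88 ┃            
8.2 │NYC   │$2591.63 ┃            
.9  │Paris │$4779.67 ┃            
7.6 │Sydney│$2685.48 ┃            
7.0 │Sydney│$2084.99 ┃            
                     ┃            


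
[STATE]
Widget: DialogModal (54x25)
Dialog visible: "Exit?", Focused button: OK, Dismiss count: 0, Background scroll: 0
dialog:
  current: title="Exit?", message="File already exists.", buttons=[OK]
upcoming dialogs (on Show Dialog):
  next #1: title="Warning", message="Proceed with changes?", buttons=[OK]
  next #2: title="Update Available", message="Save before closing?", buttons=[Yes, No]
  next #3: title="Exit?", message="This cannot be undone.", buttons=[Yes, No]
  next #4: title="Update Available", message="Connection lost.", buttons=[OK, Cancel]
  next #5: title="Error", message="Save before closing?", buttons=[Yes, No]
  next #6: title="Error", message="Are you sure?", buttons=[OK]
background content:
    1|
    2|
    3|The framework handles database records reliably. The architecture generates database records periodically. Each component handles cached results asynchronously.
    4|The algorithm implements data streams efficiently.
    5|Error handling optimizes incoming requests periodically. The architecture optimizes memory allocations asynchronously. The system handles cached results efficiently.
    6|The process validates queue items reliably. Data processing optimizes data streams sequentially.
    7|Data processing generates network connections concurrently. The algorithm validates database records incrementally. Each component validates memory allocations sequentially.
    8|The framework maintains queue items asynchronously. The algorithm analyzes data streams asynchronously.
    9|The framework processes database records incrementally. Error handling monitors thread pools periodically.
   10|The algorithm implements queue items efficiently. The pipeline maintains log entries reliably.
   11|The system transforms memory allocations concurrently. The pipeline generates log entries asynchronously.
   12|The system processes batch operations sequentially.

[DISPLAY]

                                                      
                                                      
The framework handles database records reliably. The a
The algorithm implements data streams efficiently.    
Error handling optimizes incoming requests periodicall
The process validates queue items reliably. Data proce
Data processing generates network connections concurre
The framework maintains queue items asynchronously. Th
The framework processes database records incrementally
The algorithm implements queue items efficiently. The 
The system tran┌──────────────────────┐s concurrently.
The system proc│        Exit?         │equentially.   
               │ File already exists. │               
               │         [OK]         │               
               └──────────────────────┘               
                                                      
                                                      
                                                      
                                                      
                                                      
                                                      
                                                      
                                                      
                                                      
                                                      


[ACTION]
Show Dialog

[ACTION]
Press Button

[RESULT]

                                                      
                                                      
The framework handles database records reliably. The a
The algorithm implements data streams efficiently.    
Error handling optimizes incoming requests periodicall
The process validates queue items reliably. Data proce
Data processing generates network connections concurre
The framework maintains queue items asynchronously. Th
The framework processes database records incrementally
The algorithm implements queue items efficiently. The 
The system transforms memory allocations concurrently.
The system processes batch operations sequentially.   
                                                      
                                                      
                                                      
                                                      
                                                      
                                                      
                                                      
                                                      
                                                      
                                                      
                                                      
                                                      
                                                      


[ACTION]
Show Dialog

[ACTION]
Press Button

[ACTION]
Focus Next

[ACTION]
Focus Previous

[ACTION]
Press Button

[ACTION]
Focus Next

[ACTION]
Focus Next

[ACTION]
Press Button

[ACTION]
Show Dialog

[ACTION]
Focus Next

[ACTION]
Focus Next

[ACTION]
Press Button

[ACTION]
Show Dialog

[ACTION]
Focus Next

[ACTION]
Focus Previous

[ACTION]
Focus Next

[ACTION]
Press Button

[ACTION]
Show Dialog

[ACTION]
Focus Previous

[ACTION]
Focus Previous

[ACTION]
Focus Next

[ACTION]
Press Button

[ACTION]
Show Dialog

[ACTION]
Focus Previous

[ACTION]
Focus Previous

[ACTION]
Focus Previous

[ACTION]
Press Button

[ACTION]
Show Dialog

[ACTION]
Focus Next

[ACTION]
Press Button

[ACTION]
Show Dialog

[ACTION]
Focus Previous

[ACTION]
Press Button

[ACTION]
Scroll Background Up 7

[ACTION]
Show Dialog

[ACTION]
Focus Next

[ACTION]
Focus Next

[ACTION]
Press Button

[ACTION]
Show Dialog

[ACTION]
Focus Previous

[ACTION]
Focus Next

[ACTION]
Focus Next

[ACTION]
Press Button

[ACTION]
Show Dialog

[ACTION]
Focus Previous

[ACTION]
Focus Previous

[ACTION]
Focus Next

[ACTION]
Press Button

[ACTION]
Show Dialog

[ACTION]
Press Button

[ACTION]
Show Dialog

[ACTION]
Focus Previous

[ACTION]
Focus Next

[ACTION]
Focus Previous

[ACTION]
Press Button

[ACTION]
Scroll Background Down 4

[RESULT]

Error handling optimizes incoming requests periodicall
The process validates queue items reliably. Data proce
Data processing generates network connections concurre
The framework maintains queue items asynchronously. Th
The framework processes database records incrementally
The algorithm implements queue items efficiently. The 
The system transforms memory allocations concurrently.
The system processes batch operations sequentially.   
                                                      
                                                      
                                                      
                                                      
                                                      
                                                      
                                                      
                                                      
                                                      
                                                      
                                                      
                                                      
                                                      
                                                      
                                                      
                                                      
                                                      


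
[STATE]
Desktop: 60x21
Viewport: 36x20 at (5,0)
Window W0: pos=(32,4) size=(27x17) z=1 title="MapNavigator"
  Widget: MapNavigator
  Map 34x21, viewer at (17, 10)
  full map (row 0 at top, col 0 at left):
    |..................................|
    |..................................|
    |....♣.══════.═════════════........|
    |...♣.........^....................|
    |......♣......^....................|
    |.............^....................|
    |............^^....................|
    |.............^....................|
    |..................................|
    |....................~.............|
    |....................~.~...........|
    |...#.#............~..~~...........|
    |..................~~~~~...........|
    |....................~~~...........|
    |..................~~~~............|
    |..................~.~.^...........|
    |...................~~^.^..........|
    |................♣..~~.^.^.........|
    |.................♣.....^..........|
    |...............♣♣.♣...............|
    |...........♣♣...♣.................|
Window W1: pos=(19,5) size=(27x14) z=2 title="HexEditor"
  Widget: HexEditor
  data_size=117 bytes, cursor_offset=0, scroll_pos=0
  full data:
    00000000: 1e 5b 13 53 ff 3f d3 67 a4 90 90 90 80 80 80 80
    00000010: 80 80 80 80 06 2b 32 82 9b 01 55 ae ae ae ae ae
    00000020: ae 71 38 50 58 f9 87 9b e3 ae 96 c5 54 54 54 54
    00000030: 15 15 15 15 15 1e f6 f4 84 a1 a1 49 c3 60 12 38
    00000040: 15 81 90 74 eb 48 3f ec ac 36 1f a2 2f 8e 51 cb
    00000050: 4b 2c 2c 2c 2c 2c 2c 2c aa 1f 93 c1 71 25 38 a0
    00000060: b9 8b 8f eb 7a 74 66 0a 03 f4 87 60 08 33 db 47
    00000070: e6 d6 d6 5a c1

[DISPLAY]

                                    
                                    
                                    
                                    
                           ┏━━━━━━━━
              ┏━━━━━━━━━━━━━━━━━━━━━
              ┃ HexEditor           
              ┠─────────────────────
              ┃00000000  1E 5b 13 53
              ┃00000010  80 80 80 80
              ┃00000020  ae 71 38 50
              ┃00000030  15 15 15 15
              ┃00000040  15 81 90 74
              ┃00000050  4b 2c 2c 2c
              ┃00000060  b9 8b 8f eb
              ┃00000070  e6 d6 d6 5a
              ┃                     
              ┃                     
              ┗━━━━━━━━━━━━━━━━━━━━━
                           ┃........


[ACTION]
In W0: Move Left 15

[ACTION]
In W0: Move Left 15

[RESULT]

                                    
                                    
                                    
                                    
                           ┏━━━━━━━━
              ┏━━━━━━━━━━━━━━━━━━━━━
              ┃ HexEditor           
              ┠─────────────────────
              ┃00000000  1E 5b 13 53
              ┃00000010  80 80 80 80
              ┃00000020  ae 71 38 50
              ┃00000030  15 15 15 15
              ┃00000040  15 81 90 74
              ┃00000050  4b 2c 2c 2c
              ┃00000060  b9 8b 8f eb
              ┃00000070  e6 d6 d6 5a
              ┃                     
              ┃                     
              ┗━━━━━━━━━━━━━━━━━━━━━
                           ┃        


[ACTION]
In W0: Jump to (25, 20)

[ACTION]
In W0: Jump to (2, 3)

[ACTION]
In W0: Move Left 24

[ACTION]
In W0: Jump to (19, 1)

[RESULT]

                                    
                                    
                                    
                                    
                           ┏━━━━━━━━
              ┏━━━━━━━━━━━━━━━━━━━━━
              ┃ HexEditor           
              ┠─────────────────────
              ┃00000000  1E 5b 13 53
              ┃00000010  80 80 80 80
              ┃00000020  ae 71 38 50
              ┃00000030  15 15 15 15
              ┃00000040  15 81 90 74
              ┃00000050  4b 2c 2c 2c
              ┃00000060  b9 8b 8f eb
              ┃00000070  e6 d6 d6 5a
              ┃                     
              ┃                     
              ┗━━━━━━━━━━━━━━━━━━━━━
                           ┃......^.
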